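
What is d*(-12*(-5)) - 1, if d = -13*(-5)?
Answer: 3899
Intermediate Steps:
d = 65
d*(-12*(-5)) - 1 = 65*(-12*(-5)) - 1 = 65*60 - 1 = 3900 - 1 = 3899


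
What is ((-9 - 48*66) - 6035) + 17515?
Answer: 8303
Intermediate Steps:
((-9 - 48*66) - 6035) + 17515 = ((-9 - 3168) - 6035) + 17515 = (-3177 - 6035) + 17515 = -9212 + 17515 = 8303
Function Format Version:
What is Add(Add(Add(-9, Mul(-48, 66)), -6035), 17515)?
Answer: 8303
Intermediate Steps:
Add(Add(Add(-9, Mul(-48, 66)), -6035), 17515) = Add(Add(Add(-9, -3168), -6035), 17515) = Add(Add(-3177, -6035), 17515) = Add(-9212, 17515) = 8303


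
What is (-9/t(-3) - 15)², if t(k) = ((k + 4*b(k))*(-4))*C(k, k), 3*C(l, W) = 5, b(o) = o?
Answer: 2277081/10000 ≈ 227.71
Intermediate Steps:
C(l, W) = 5/3 (C(l, W) = (⅓)*5 = 5/3)
t(k) = -100*k/3 (t(k) = ((k + 4*k)*(-4))*(5/3) = ((5*k)*(-4))*(5/3) = -20*k*(5/3) = -100*k/3)
(-9/t(-3) - 15)² = (-9/((-100/3*(-3))) - 15)² = (-9/100 - 15)² = (-1509/100)² = 2277081/10000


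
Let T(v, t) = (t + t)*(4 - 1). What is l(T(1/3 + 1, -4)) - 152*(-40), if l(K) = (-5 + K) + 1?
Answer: 6052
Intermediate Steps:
T(v, t) = 6*t (T(v, t) = (2*t)*3 = 6*t)
l(K) = -4 + K
l(T(1/3 + 1, -4)) - 152*(-40) = (-4 + 6*(-4)) - 152*(-40) = (-4 - 24) + 6080 = -28 + 6080 = 6052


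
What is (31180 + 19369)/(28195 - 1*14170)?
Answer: 50549/14025 ≈ 3.6042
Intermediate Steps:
(31180 + 19369)/(28195 - 1*14170) = 50549/(28195 - 14170) = 50549/14025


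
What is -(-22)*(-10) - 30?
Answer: -250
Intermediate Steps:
-(-22)*(-10) - 30 = -22*10 - 30 = -220 - 30 = -250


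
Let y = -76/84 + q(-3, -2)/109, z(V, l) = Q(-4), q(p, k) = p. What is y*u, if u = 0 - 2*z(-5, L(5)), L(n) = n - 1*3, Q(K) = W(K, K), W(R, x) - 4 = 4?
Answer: 34144/2289 ≈ 14.917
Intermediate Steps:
W(R, x) = 8 (W(R, x) = 4 + 4 = 8)
Q(K) = 8
L(n) = -3 + n (L(n) = n - 3 = -3 + n)
z(V, l) = 8
y = -2134/2289 (y = -76/84 - 3/109 = -76*1/84 - 3*1/109 = -19/21 - 3/109 = -2134/2289 ≈ -0.93229)
u = -16 (u = 0 - 2*8 = 0 - 16 = -16)
y*u = -2134/2289*(-16) = 34144/2289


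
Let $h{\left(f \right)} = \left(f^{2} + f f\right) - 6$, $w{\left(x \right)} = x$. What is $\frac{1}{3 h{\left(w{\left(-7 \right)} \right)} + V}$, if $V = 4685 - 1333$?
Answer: $\frac{1}{3628} \approx 0.00027563$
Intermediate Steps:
$h{\left(f \right)} = -6 + 2 f^{2}$ ($h{\left(f \right)} = \left(f^{2} + f^{2}\right) - 6 = 2 f^{2} - 6 = -6 + 2 f^{2}$)
$V = 3352$
$\frac{1}{3 h{\left(w{\left(-7 \right)} \right)} + V} = \frac{1}{3 \left(-6 + 2 \left(-7\right)^{2}\right) + 3352} = \frac{1}{3 \left(-6 + 2 \cdot 49\right) + 3352} = \frac{1}{3 \left(-6 + 98\right) + 3352} = \frac{1}{3 \cdot 92 + 3352} = \frac{1}{276 + 3352} = \frac{1}{3628}$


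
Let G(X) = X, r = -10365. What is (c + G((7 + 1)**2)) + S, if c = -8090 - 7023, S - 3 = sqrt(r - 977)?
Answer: -15046 + I*sqrt(11342) ≈ -15046.0 + 106.5*I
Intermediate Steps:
S = 3 + I*sqrt(11342) (S = 3 + sqrt(-10365 - 977) = 3 + sqrt(-11342) = 3 + I*sqrt(11342) ≈ 3.0 + 106.5*I)
c = -15113
(c + G((7 + 1)**2)) + S = (-15113 + (7 + 1)**2) + (3 + I*sqrt(11342)) = (-15113 + 8**2) + (3 + I*sqrt(11342)) = (-15113 + 64) + (3 + I*sqrt(11342)) = -15049 + (3 + I*sqrt(11342)) = -15046 + I*sqrt(11342)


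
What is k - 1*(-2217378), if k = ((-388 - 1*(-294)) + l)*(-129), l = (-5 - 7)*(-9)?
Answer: 2215572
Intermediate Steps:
l = 108 (l = -12*(-9) = 108)
k = -1806 (k = ((-388 - 1*(-294)) + 108)*(-129) = ((-388 + 294) + 108)*(-129) = (-94 + 108)*(-129) = 14*(-129) = -1806)
k - 1*(-2217378) = -1806 - 1*(-2217378) = -1806 + 2217378 = 2215572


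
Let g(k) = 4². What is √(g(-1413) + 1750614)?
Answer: √1750630 ≈ 1323.1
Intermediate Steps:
g(k) = 16
√(g(-1413) + 1750614) = √(16 + 1750614) = √1750630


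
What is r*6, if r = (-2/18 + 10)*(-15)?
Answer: -890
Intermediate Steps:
r = -445/3 (r = (-2*1/18 + 10)*(-15) = (-⅑ + 10)*(-15) = (89/9)*(-15) = -445/3 ≈ -148.33)
r*6 = -445/3*6 = -890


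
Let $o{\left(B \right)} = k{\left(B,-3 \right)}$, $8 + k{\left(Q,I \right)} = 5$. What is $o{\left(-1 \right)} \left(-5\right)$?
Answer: $15$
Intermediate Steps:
$k{\left(Q,I \right)} = -3$ ($k{\left(Q,I \right)} = -8 + 5 = -3$)
$o{\left(B \right)} = -3$
$o{\left(-1 \right)} \left(-5\right) = \left(-3\right) \left(-5\right) = 15$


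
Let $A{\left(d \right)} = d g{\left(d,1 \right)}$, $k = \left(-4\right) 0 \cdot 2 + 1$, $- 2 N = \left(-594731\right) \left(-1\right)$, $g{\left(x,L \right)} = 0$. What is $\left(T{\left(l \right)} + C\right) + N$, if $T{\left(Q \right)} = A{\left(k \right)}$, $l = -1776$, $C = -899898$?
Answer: $- \frac{2394527}{2} \approx -1.1973 \cdot 10^{6}$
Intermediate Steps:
$N = - \frac{594731}{2}$ ($N = - \frac{\left(-594731\right) \left(-1\right)}{2} = \left(- \frac{1}{2}\right) 594731 = - \frac{594731}{2} \approx -2.9737 \cdot 10^{5}$)
$k = 1$ ($k = 0 \cdot 2 + 1 = 0 + 1 = 1$)
$A{\left(d \right)} = 0$ ($A{\left(d \right)} = d 0 = 0$)
$T{\left(Q \right)} = 0$
$\left(T{\left(l \right)} + C\right) + N = \left(0 - 899898\right) - \frac{594731}{2} = -899898 - \frac{594731}{2} = - \frac{2394527}{2}$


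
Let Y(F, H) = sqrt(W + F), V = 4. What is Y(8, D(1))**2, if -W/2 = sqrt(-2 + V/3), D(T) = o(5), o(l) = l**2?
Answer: 8 - 2*I*sqrt(6)/3 ≈ 8.0 - 1.633*I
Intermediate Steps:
D(T) = 25 (D(T) = 5**2 = 25)
W = -2*I*sqrt(6)/3 (W = -2*sqrt(-2 + 4/3) = -2*I*sqrt(6)/3 ≈ -1.633*I)
Y(F, H) = sqrt(F - 2*I*sqrt(6)/3) (Y(F, H) = sqrt(-2*I*sqrt(6)/3 + F) = sqrt(F - 2*I*sqrt(6)/3))
Y(8, D(1))**2 = (sqrt(9*8 - 6*I*sqrt(6))/3)**2 = (sqrt(72 - 6*I*sqrt(6))/3)**2 = 8 - 2*I*sqrt(6)/3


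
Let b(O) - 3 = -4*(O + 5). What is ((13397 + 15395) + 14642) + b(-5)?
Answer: 43437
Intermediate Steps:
b(O) = -17 - 4*O (b(O) = 3 - 4*(O + 5) = 3 - 4*(5 + O) = 3 + (-20 - 4*O) = -17 - 4*O)
((13397 + 15395) + 14642) + b(-5) = ((13397 + 15395) + 14642) + (-17 - 4*(-5)) = (28792 + 14642) + (-17 + 20) = 43434 + 3 = 43437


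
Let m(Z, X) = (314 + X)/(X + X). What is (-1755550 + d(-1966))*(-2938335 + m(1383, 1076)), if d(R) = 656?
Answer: 2774178346455955/538 ≈ 5.1565e+12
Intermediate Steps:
m(Z, X) = (314 + X)/(2*X) (m(Z, X) = (314 + X)/((2*X)) = (314 + X)*(1/(2*X)) = (314 + X)/(2*X))
(-1755550 + d(-1966))*(-2938335 + m(1383, 1076)) = (-1755550 + 656)*(-2938335 + (½)*(314 + 1076)/1076) = -1754894*(-2938335 + (½)*(1/1076)*1390) = -1754894*(-2938335 + 695/1076) = -1754894*(-3161647765/1076) = 2774178346455955/538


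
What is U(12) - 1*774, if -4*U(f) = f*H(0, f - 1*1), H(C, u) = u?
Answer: -807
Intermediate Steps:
U(f) = -f*(-1 + f)/4 (U(f) = -f*(f - 1*1)/4 = -f*(f - 1)/4 = -f*(-1 + f)/4)
U(12) - 1*774 = (1/4)*12*(1 - 1*12) - 1*774 = (1/4)*12*(1 - 12) - 774 = (1/4)*12*(-11) - 774 = -33 - 774 = -807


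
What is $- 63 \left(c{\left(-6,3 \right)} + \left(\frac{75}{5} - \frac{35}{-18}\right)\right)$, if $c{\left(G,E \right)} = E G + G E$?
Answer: $\frac{2401}{2} \approx 1200.5$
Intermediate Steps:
$c{\left(G,E \right)} = 2 E G$ ($c{\left(G,E \right)} = E G + E G = 2 E G$)
$- 63 \left(c{\left(-6,3 \right)} + \left(\frac{75}{5} - \frac{35}{-18}\right)\right) = - 63 \left(2 \cdot 3 \left(-6\right) + \left(\frac{75}{5} - \frac{35}{-18}\right)\right) = - 63 \left(-36 + \left(75 \cdot \frac{1}{5} - - \frac{35}{18}\right)\right) = - 63 \left(-36 + \left(15 + \frac{35}{18}\right)\right) = - 63 \left(-36 + \frac{305}{18}\right) = \left(-63\right) \left(- \frac{343}{18}\right) = \frac{2401}{2}$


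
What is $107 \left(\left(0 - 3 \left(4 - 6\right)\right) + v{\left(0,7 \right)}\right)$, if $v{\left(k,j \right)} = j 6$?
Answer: $5136$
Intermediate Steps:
$v{\left(k,j \right)} = 6 j$
$107 \left(\left(0 - 3 \left(4 - 6\right)\right) + v{\left(0,7 \right)}\right) = 107 \left(\left(0 - 3 \left(4 - 6\right)\right) + 6 \cdot 7\right) = 107 \left(\left(0 - 3 \left(4 - 6\right)\right) + 42\right) = 107 \left(\left(0 - -6\right) + 42\right) = 107 \left(\left(0 + 6\right) + 42\right) = 107 \left(6 + 42\right) = 107 \cdot 48 = 5136$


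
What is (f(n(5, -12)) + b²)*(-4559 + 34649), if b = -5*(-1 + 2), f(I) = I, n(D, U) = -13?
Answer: 361080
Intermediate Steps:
b = -5 (b = -5*1 = -5)
(f(n(5, -12)) + b²)*(-4559 + 34649) = (-13 + (-5)²)*(-4559 + 34649) = (-13 + 25)*30090 = 12*30090 = 361080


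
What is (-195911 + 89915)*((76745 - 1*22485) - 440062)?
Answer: 40893468792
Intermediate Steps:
(-195911 + 89915)*((76745 - 1*22485) - 440062) = -105996*((76745 - 22485) - 440062) = -105996*(54260 - 440062) = -105996*(-385802) = 40893468792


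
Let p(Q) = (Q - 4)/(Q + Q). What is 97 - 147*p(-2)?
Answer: -247/2 ≈ -123.50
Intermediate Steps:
p(Q) = (-4 + Q)/(2*Q) (p(Q) = (-4 + Q)/((2*Q)) = (-4 + Q)*(1/(2*Q)) = (-4 + Q)/(2*Q))
97 - 147*p(-2) = 97 - 147*(-4 - 2)/(2*(-2)) = 97 - 147*(-1)*(-6)/(2*2) = 97 - 147*3/2 = 97 - 441/2 = -247/2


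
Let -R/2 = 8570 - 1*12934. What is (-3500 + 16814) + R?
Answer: 22042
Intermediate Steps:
R = 8728 (R = -2*(8570 - 1*12934) = -2*(8570 - 12934) = -2*(-4364) = 8728)
(-3500 + 16814) + R = (-3500 + 16814) + 8728 = 13314 + 8728 = 22042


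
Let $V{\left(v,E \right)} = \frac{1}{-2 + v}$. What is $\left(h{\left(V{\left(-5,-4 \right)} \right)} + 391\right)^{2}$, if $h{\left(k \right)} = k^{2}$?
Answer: $\frac{367105600}{2401} \approx 1.529 \cdot 10^{5}$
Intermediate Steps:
$\left(h{\left(V{\left(-5,-4 \right)} \right)} + 391\right)^{2} = \left(\left(\frac{1}{-2 - 5}\right)^{2} + 391\right)^{2} = \left(\left(\frac{1}{-7}\right)^{2} + 391\right)^{2} = \left(\left(- \frac{1}{7}\right)^{2} + 391\right)^{2} = \left(\frac{1}{49} + 391\right)^{2} = \left(\frac{19160}{49}\right)^{2} = \frac{367105600}{2401}$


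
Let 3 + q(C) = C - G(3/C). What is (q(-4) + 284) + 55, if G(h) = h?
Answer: 1331/4 ≈ 332.75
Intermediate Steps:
q(C) = -3 + C - 3/C (q(C) = -3 + (C - 3/C) = -3 + C - 3/C)
(q(-4) + 284) + 55 = ((-3 - 4 - 3/(-4)) + 284) + 55 = ((-3 - 4 - 3*(-1/4)) + 284) + 55 = ((-3 - 4 + 3/4) + 284) + 55 = (-25/4 + 284) + 55 = 1111/4 + 55 = 1331/4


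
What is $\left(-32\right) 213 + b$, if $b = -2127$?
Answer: $-8943$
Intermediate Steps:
$\left(-32\right) 213 + b = \left(-32\right) 213 - 2127 = -6816 - 2127 = -8943$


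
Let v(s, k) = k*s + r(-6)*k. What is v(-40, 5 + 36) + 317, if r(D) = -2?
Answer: -1405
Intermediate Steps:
v(s, k) = -2*k + k*s (v(s, k) = k*s - 2*k = -2*k + k*s)
v(-40, 5 + 36) + 317 = (5 + 36)*(-2 - 40) + 317 = 41*(-42) + 317 = -1722 + 317 = -1405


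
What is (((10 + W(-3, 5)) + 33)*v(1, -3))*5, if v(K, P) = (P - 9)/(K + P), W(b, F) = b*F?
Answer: 840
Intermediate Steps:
W(b, F) = F*b
v(K, P) = (-9 + P)/(K + P)
(((10 + W(-3, 5)) + 33)*v(1, -3))*5 = (((10 + 5*(-3)) + 33)*((-9 - 3)/(1 - 3)))*5 = (((10 - 15) + 33)*(-12/(-2)))*5 = ((-5 + 33)*(-½*(-12)))*5 = (28*6)*5 = 168*5 = 840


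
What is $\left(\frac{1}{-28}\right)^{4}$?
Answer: $\frac{1}{614656} \approx 1.6269 \cdot 10^{-6}$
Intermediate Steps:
$\left(\frac{1}{-28}\right)^{4} = \left(- \frac{1}{28}\right)^{4} = \frac{1}{614656}$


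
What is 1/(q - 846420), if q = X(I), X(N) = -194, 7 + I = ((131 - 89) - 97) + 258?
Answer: -1/846614 ≈ -1.1812e-6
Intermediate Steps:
I = 196 (I = -7 + (((131 - 89) - 97) + 258) = -7 + ((42 - 97) + 258) = -7 + (-55 + 258) = -7 + 203 = 196)
q = -194
1/(q - 846420) = 1/(-194 - 846420) = 1/(-846614) = -1/846614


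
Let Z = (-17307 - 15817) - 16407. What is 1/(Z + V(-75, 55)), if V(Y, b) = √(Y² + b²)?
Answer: -49531/2453311311 - 5*√346/2453311311 ≈ -2.0227e-5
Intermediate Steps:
Z = -49531 (Z = -33124 - 16407 = -49531)
1/(Z + V(-75, 55)) = 1/(-49531 + √((-75)² + 55²)) = 1/(-49531 + √(5625 + 3025)) = 1/(-49531 + √8650) = 1/(-49531 + 5*√346)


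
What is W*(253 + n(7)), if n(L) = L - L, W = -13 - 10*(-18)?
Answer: 42251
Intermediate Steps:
W = 167 (W = -13 + 180 = 167)
n(L) = 0
W*(253 + n(7)) = 167*(253 + 0) = 167*253 = 42251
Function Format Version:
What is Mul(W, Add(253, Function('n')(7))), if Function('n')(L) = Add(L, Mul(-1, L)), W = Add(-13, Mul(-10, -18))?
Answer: 42251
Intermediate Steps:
W = 167 (W = Add(-13, 180) = 167)
Function('n')(L) = 0
Mul(W, Add(253, Function('n')(7))) = Mul(167, Add(253, 0)) = Mul(167, 253) = 42251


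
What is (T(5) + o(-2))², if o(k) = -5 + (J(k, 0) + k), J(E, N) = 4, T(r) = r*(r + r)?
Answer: 2209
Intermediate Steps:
T(r) = 2*r² (T(r) = r*(2*r) = 2*r²)
o(k) = -1 + k (o(k) = -5 + (4 + k) = -1 + k)
(T(5) + o(-2))² = (2*5² + (-1 - 2))² = (2*25 - 3)² = (50 - 3)² = 47² = 2209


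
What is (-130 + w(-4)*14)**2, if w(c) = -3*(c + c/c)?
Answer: 16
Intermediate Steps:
w(c) = -3 - 3*c (w(c) = -3*(c + 1) = -3*(1 + c) = -3 - 3*c)
(-130 + w(-4)*14)**2 = (-130 + (-3 - 3*(-4))*14)**2 = (-130 + (-3 + 12)*14)**2 = (-130 + 9*14)**2 = (-130 + 126)**2 = (-4)**2 = 16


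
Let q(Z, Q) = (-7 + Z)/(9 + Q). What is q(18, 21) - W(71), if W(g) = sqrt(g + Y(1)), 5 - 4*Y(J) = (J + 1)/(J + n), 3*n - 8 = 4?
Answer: 11/30 - sqrt(7215)/10 ≈ -8.1274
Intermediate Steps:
n = 4 (n = 8/3 + (1/3)*4 = 8/3 + 4/3 = 4)
Y(J) = 5/4 - (1 + J)/(4*(4 + J)) (Y(J) = 5/4 - (J + 1)/(4*(J + 4)) = 5/4 - (1 + J)/(4*(4 + J)))
q(Z, Q) = (-7 + Z)/(9 + Q)
W(g) = sqrt(23/20 + g) (W(g) = sqrt(g + (19/4 + 1)/(4 + 1)) = sqrt(g + (23/4)/5) = sqrt(g + (1/5)*(23/4)) = sqrt(g + 23/20) = sqrt(23/20 + g))
q(18, 21) - W(71) = (-7 + 18)/(9 + 21) - sqrt(115 + 100*71)/10 = 11/30 - sqrt(115 + 7100)/10 = (1/30)*11 - sqrt(7215)/10 = 11/30 - sqrt(7215)/10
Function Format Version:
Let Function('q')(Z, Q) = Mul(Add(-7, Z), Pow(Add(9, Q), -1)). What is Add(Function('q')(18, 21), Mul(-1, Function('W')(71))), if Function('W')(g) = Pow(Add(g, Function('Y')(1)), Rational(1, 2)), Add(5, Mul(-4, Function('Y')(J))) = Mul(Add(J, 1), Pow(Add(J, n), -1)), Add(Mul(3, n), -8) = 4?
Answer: Add(Rational(11, 30), Mul(Rational(-1, 10), Pow(7215, Rational(1, 2)))) ≈ -8.1274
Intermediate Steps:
n = 4 (n = Add(Rational(8, 3), Mul(Rational(1, 3), 4)) = Add(Rational(8, 3), Rational(4, 3)) = 4)
Function('Y')(J) = Add(Rational(5, 4), Mul(Rational(-1, 4), Pow(Add(4, J), -1), Add(1, J))) (Function('Y')(J) = Add(Rational(5, 4), Mul(Rational(-1, 4), Mul(Add(J, 1), Pow(Add(J, 4), -1)))) = Add(Rational(5, 4), Mul(Rational(-1, 4), Mul(Add(1, J), Pow(Add(4, J), -1)))) = Add(Rational(5, 4), Mul(Rational(-1, 4), Mul(Pow(Add(4, J), -1), Add(1, J)))) = Add(Rational(5, 4), Mul(Rational(-1, 4), Pow(Add(4, J), -1), Add(1, J))))
Function('q')(Z, Q) = Mul(Pow(Add(9, Q), -1), Add(-7, Z))
Function('W')(g) = Pow(Add(Rational(23, 20), g), Rational(1, 2)) (Function('W')(g) = Pow(Add(g, Mul(Pow(Add(4, 1), -1), Add(Rational(19, 4), 1))), Rational(1, 2)) = Pow(Add(g, Mul(Pow(5, -1), Rational(23, 4))), Rational(1, 2)) = Pow(Add(g, Mul(Rational(1, 5), Rational(23, 4))), Rational(1, 2)) = Pow(Add(g, Rational(23, 20)), Rational(1, 2)) = Pow(Add(Rational(23, 20), g), Rational(1, 2)))
Add(Function('q')(18, 21), Mul(-1, Function('W')(71))) = Add(Mul(Pow(Add(9, 21), -1), Add(-7, 18)), Mul(-1, Mul(Rational(1, 10), Pow(Add(115, Mul(100, 71)), Rational(1, 2))))) = Add(Mul(Pow(30, -1), 11), Mul(-1, Mul(Rational(1, 10), Pow(Add(115, 7100), Rational(1, 2))))) = Add(Mul(Rational(1, 30), 11), Mul(-1, Mul(Rational(1, 10), Pow(7215, Rational(1, 2))))) = Add(Rational(11, 30), Mul(Rational(-1, 10), Pow(7215, Rational(1, 2))))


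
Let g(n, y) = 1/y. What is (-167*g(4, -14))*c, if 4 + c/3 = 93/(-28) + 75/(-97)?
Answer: -11014485/38024 ≈ -289.67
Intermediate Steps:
c = -65955/2716 (c = -12 + 3*(93/(-28) + 75/(-97)) = -12 + 3*(93*(-1/28) + 75*(-1/97)) = -12 + 3*(-93/28 - 75/97) = -12 + 3*(-11121/2716) = -12 - 33363/2716 = -65955/2716 ≈ -24.284)
(-167*g(4, -14))*c = -167/(-14)*(-65955/2716) = -167*(-1/14)*(-65955/2716) = (167/14)*(-65955/2716) = -11014485/38024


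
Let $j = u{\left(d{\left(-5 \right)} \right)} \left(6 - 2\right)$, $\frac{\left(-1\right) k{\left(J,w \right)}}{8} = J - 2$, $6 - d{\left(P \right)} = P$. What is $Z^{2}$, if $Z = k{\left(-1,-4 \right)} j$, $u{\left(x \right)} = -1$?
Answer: $9216$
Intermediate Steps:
$d{\left(P \right)} = 6 - P$
$k{\left(J,w \right)} = 16 - 8 J$ ($k{\left(J,w \right)} = - 8 \left(J - 2\right) = - 8 \left(-2 + J\right) = 16 - 8 J$)
$j = -4$ ($j = - (6 - 2) = \left(-1\right) 4 = -4$)
$Z = -96$ ($Z = \left(16 - -8\right) \left(-4\right) = \left(16 + 8\right) \left(-4\right) = 24 \left(-4\right) = -96$)
$Z^{2} = \left(-96\right)^{2} = 9216$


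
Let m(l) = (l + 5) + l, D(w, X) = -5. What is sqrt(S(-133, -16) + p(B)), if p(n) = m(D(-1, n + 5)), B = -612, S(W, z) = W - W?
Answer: I*sqrt(5) ≈ 2.2361*I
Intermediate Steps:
S(W, z) = 0
m(l) = 5 + 2*l (m(l) = (5 + l) + l = 5 + 2*l)
p(n) = -5 (p(n) = 5 + 2*(-5) = 5 - 10 = -5)
sqrt(S(-133, -16) + p(B)) = sqrt(0 - 5) = sqrt(-5) = I*sqrt(5)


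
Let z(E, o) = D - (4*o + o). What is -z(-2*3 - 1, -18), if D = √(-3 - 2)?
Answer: -90 - I*√5 ≈ -90.0 - 2.2361*I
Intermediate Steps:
D = I*√5 (D = √(-5) = I*√5 ≈ 2.2361*I)
z(E, o) = -5*o + I*√5 (z(E, o) = I*√5 - (4*o + o) = I*√5 - 5*o = -5*o + I*√5)
-z(-2*3 - 1, -18) = -(-5*(-18) + I*√5) = -(90 + I*√5) = -90 - I*√5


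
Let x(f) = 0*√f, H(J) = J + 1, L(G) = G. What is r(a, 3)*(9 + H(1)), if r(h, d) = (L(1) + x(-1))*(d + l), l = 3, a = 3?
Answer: 66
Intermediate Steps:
H(J) = 1 + J
x(f) = 0
r(h, d) = 3 + d (r(h, d) = (1 + 0)*(d + 3) = 1*(3 + d) = 3 + d)
r(a, 3)*(9 + H(1)) = (3 + 3)*(9 + (1 + 1)) = 6*(9 + 2) = 6*11 = 66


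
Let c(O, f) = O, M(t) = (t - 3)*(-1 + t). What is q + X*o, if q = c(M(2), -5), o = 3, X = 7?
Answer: 20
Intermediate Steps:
M(t) = (-1 + t)*(-3 + t) (M(t) = (-3 + t)*(-1 + t) = (-1 + t)*(-3 + t))
q = -1 (q = 3 + 2² - 4*2 = 3 + 4 - 8 = -1)
q + X*o = -1 + 7*3 = -1 + 21 = 20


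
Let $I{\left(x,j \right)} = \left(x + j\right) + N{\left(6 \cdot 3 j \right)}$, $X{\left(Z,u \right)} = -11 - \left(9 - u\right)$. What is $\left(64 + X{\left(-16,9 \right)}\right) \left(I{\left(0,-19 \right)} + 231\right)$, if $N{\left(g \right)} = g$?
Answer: $-6890$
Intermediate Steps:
$X{\left(Z,u \right)} = -20 + u$ ($X{\left(Z,u \right)} = -11 + \left(-9 + u\right) = -20 + u$)
$I{\left(x,j \right)} = x + 19 j$ ($I{\left(x,j \right)} = \left(x + j\right) + 6 \cdot 3 j = \left(j + x\right) + 18 j = x + 19 j$)
$\left(64 + X{\left(-16,9 \right)}\right) \left(I{\left(0,-19 \right)} + 231\right) = \left(64 + \left(-20 + 9\right)\right) \left(\left(0 + 19 \left(-19\right)\right) + 231\right) = \left(64 - 11\right) \left(\left(0 - 361\right) + 231\right) = 53 \left(-361 + 231\right) = 53 \left(-130\right) = -6890$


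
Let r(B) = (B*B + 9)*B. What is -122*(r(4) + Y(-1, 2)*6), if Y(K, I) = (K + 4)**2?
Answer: -18788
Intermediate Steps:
Y(K, I) = (4 + K)**2
r(B) = B*(9 + B**2) (r(B) = (B**2 + 9)*B = (9 + B**2)*B = B*(9 + B**2))
-122*(r(4) + Y(-1, 2)*6) = -122*(4*(9 + 4**2) + (4 - 1)**2*6) = -122*(4*(9 + 16) + 3**2*6) = -122*(4*25 + 9*6) = -122*(100 + 54) = -122*154 = -18788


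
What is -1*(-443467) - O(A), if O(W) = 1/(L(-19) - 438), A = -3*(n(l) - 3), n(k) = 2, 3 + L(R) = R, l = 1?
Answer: 203994821/460 ≈ 4.4347e+5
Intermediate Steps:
L(R) = -3 + R
A = 3 (A = -3*(2 - 3) = -3*(-1) = 3)
O(W) = -1/460 (O(W) = 1/((-3 - 19) - 438) = 1/(-22 - 438) = 1/(-460) = -1/460)
-1*(-443467) - O(A) = -1*(-443467) - 1*(-1/460) = 443467 + 1/460 = 203994821/460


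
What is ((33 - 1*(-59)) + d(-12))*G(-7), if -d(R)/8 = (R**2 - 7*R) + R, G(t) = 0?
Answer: 0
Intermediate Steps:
d(R) = -8*R**2 + 48*R (d(R) = -8*((R**2 - 7*R) + R) = -8*(R**2 - 6*R) = -8*R**2 + 48*R)
((33 - 1*(-59)) + d(-12))*G(-7) = ((33 - 1*(-59)) + 8*(-12)*(6 - 1*(-12)))*0 = ((33 + 59) + 8*(-12)*(6 + 12))*0 = (92 + 8*(-12)*18)*0 = (92 - 1728)*0 = -1636*0 = 0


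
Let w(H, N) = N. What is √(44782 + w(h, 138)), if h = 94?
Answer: 2*√11230 ≈ 211.94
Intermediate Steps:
√(44782 + w(h, 138)) = √(44782 + 138) = √44920 = 2*√11230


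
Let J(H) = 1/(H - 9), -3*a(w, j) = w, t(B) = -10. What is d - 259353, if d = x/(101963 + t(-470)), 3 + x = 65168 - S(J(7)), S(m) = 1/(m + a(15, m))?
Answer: -290859263682/1121483 ≈ -2.5935e+5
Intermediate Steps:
a(w, j) = -w/3
J(H) = 1/(-9 + H)
S(m) = 1/(-5 + m) (S(m) = 1/(m - 1/3*15) = 1/(m - 5) = 1/(-5 + m))
x = 716817/11 (x = -3 + (65168 - 1/(-5 + 1/(-9 + 7))) = -3 + (65168 - 1/(-5 + 1/(-2))) = -3 + (65168 - 1/(-5 - 1/2)) = -3 + (65168 - 1/(-11/2)) = -3 + (65168 - 1*(-2/11)) = -3 + (65168 + 2/11) = -3 + 716850/11 = 716817/11 ≈ 65165.)
d = 716817/1121483 (d = 716817/(11*(101963 - 10)) = (716817/11)/101953 = (716817/11)*(1/101953) = 716817/1121483 ≈ 0.63917)
d - 259353 = 716817/1121483 - 259353 = -290859263682/1121483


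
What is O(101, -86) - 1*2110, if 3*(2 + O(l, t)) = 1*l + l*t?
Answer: -14921/3 ≈ -4973.7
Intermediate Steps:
O(l, t) = -2 + l/3 + l*t/3 (O(l, t) = -2 + (1*l + l*t)/3 = -2 + (l + l*t)/3 = -2 + (l/3 + l*t/3) = -2 + l/3 + l*t/3)
O(101, -86) - 1*2110 = (-2 + (1/3)*101 + (1/3)*101*(-86)) - 1*2110 = (-2 + 101/3 - 8686/3) - 2110 = -8591/3 - 2110 = -14921/3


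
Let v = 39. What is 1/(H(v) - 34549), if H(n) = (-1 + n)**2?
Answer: -1/33105 ≈ -3.0207e-5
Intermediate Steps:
1/(H(v) - 34549) = 1/((-1 + 39)**2 - 34549) = 1/(38**2 - 34549) = 1/(1444 - 34549) = 1/(-33105) = -1/33105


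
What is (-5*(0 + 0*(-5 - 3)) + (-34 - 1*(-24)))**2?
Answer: 100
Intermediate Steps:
(-5*(0 + 0*(-5 - 3)) + (-34 - 1*(-24)))**2 = (-5*(0 + 0*(-8)) + (-34 + 24))**2 = (-5*(0 + 0) - 10)**2 = (-5*0 - 10)**2 = (0 - 10)**2 = (-10)**2 = 100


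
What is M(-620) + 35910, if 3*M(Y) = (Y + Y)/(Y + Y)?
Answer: 107731/3 ≈ 35910.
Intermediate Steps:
M(Y) = 1/3 (M(Y) = ((Y + Y)/(Y + Y))/3 = ((2*Y)/((2*Y)))/3 = ((2*Y)*(1/(2*Y)))/3 = (1/3)*1 = 1/3)
M(-620) + 35910 = 1/3 + 35910 = 107731/3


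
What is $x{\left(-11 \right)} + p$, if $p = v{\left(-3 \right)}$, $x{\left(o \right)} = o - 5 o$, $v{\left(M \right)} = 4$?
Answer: $48$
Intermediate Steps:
$x{\left(o \right)} = - 4 o$
$p = 4$
$x{\left(-11 \right)} + p = \left(-4\right) \left(-11\right) + 4 = 44 + 4 = 48$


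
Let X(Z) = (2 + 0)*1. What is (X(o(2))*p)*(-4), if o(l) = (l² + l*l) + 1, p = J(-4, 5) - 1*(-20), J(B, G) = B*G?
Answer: 0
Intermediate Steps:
p = 0 (p = -4*5 - 1*(-20) = -20 + 20 = 0)
o(l) = 1 + 2*l² (o(l) = (l² + l²) + 1 = 2*l² + 1 = 1 + 2*l²)
X(Z) = 2 (X(Z) = 2*1 = 2)
(X(o(2))*p)*(-4) = (2*0)*(-4) = 0*(-4) = 0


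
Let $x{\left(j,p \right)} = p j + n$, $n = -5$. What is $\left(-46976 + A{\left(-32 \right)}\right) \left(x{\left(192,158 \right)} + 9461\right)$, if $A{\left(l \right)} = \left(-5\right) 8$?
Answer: $-1870860672$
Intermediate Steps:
$A{\left(l \right)} = -40$
$x{\left(j,p \right)} = -5 + j p$ ($x{\left(j,p \right)} = p j - 5 = j p - 5 = -5 + j p$)
$\left(-46976 + A{\left(-32 \right)}\right) \left(x{\left(192,158 \right)} + 9461\right) = \left(-46976 - 40\right) \left(\left(-5 + 192 \cdot 158\right) + 9461\right) = - 47016 \left(\left(-5 + 30336\right) + 9461\right) = - 47016 \left(30331 + 9461\right) = \left(-47016\right) 39792 = -1870860672$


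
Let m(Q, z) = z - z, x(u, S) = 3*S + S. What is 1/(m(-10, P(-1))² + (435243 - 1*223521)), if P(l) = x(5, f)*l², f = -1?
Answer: 1/211722 ≈ 4.7232e-6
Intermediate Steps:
x(u, S) = 4*S
P(l) = -4*l² (P(l) = (4*(-1))*l² = -4*l²)
m(Q, z) = 0
1/(m(-10, P(-1))² + (435243 - 1*223521)) = 1/(0² + (435243 - 1*223521)) = 1/(0 + (435243 - 223521)) = 1/(0 + 211722) = 1/211722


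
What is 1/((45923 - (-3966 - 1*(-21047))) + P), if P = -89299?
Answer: -1/60457 ≈ -1.6541e-5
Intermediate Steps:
1/((45923 - (-3966 - 1*(-21047))) + P) = 1/((45923 - (-3966 - 1*(-21047))) - 89299) = 1/((45923 - (-3966 + 21047)) - 89299) = 1/((45923 - 1*17081) - 89299) = 1/((45923 - 17081) - 89299) = 1/(28842 - 89299) = 1/(-60457) = -1/60457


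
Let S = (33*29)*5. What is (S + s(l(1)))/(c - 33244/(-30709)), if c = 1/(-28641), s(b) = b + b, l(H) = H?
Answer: 4210341077103/952110695 ≈ 4422.1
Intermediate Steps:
s(b) = 2*b
c = -1/28641 ≈ -3.4915e-5
S = 4785 (S = 957*5 = 4785)
(S + s(l(1)))/(c - 33244/(-30709)) = (4785 + 2*1)/(-1/28641 - 33244/(-30709)) = (4785 + 2)/(-1/28641 - 33244*(-1/30709)) = 4787/(-1/28641 + 33244/30709) = 4787/(952110695/879536469) = 4787*(879536469/952110695) = 4210341077103/952110695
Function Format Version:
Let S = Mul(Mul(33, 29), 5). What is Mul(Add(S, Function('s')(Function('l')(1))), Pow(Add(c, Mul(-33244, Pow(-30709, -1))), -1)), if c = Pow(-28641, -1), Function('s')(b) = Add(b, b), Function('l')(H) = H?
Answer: Rational(4210341077103, 952110695) ≈ 4422.1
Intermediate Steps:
Function('s')(b) = Mul(2, b)
c = Rational(-1, 28641) ≈ -3.4915e-5
S = 4785 (S = Mul(957, 5) = 4785)
Mul(Add(S, Function('s')(Function('l')(1))), Pow(Add(c, Mul(-33244, Pow(-30709, -1))), -1)) = Mul(Add(4785, Mul(2, 1)), Pow(Add(Rational(-1, 28641), Mul(-33244, Pow(-30709, -1))), -1)) = Mul(Add(4785, 2), Pow(Add(Rational(-1, 28641), Mul(-33244, Rational(-1, 30709))), -1)) = Mul(4787, Pow(Add(Rational(-1, 28641), Rational(33244, 30709)), -1)) = Mul(4787, Pow(Rational(952110695, 879536469), -1)) = Mul(4787, Rational(879536469, 952110695)) = Rational(4210341077103, 952110695)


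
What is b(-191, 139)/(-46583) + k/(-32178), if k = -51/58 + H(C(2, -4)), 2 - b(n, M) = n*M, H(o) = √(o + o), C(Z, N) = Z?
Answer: -49555796419/86938970892 ≈ -0.57001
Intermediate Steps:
H(o) = √2*√o (H(o) = √(2*o) = √2*√o)
b(n, M) = 2 - M*n (b(n, M) = 2 - n*M = 2 - M*n)
k = 65/58 (k = -51/58 + √2*√2 = (1/58)*(-51) + 2 = -51/58 + 2 = 65/58 ≈ 1.1207)
b(-191, 139)/(-46583) + k/(-32178) = (2 - 1*139*(-191))/(-46583) + (65/58)/(-32178) = (2 + 26549)*(-1/46583) + (65/58)*(-1/32178) = 26551*(-1/46583) - 65/1866324 = -26551/46583 - 65/1866324 = -49555796419/86938970892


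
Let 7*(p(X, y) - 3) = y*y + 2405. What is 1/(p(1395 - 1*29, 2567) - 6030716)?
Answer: -7/35623097 ≈ -1.9650e-7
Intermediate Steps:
p(X, y) = 2426/7 + y²/7 (p(X, y) = 3 + (y*y + 2405)/7 = 3 + (y² + 2405)/7 = 3 + (2405 + y²)/7 = 3 + (2405/7 + y²/7) = 2426/7 + y²/7)
1/(p(1395 - 1*29, 2567) - 6030716) = 1/((2426/7 + (⅐)*2567²) - 6030716) = 1/((2426/7 + (⅐)*6589489) - 6030716) = 1/((2426/7 + 6589489/7) - 6030716) = 1/(6591915/7 - 6030716) = 1/(-35623097/7) = -7/35623097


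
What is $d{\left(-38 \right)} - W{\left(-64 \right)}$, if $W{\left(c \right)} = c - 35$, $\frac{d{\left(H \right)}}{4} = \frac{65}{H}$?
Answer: $\frac{1751}{19} \approx 92.158$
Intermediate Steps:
$d{\left(H \right)} = \frac{260}{H}$ ($d{\left(H \right)} = 4 \frac{65}{H} = \frac{260}{H}$)
$W{\left(c \right)} = -35 + c$ ($W{\left(c \right)} = c - 35 = -35 + c$)
$d{\left(-38 \right)} - W{\left(-64 \right)} = \frac{260}{-38} - \left(-35 - 64\right) = 260 \left(- \frac{1}{38}\right) - -99 = - \frac{130}{19} + 99 = \frac{1751}{19}$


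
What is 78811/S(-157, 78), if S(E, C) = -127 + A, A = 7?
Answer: -78811/120 ≈ -656.76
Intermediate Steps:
S(E, C) = -120 (S(E, C) = -127 + 7 = -120)
78811/S(-157, 78) = 78811/(-120) = 78811*(-1/120) = -78811/120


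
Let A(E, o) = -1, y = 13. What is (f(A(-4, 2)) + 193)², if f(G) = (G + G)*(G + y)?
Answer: 28561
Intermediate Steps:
f(G) = 2*G*(13 + G) (f(G) = (G + G)*(G + 13) = (2*G)*(13 + G) = 2*G*(13 + G))
(f(A(-4, 2)) + 193)² = (2*(-1)*(13 - 1) + 193)² = (2*(-1)*12 + 193)² = (-24 + 193)² = 169² = 28561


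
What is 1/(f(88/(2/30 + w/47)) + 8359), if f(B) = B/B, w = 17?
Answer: 1/8360 ≈ 0.00011962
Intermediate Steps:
f(B) = 1
1/(f(88/(2/30 + w/47)) + 8359) = 1/(1 + 8359) = 1/8360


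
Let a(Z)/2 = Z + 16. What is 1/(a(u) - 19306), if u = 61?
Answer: -1/19152 ≈ -5.2214e-5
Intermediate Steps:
a(Z) = 32 + 2*Z (a(Z) = 2*(Z + 16) = 2*(16 + Z) = 32 + 2*Z)
1/(a(u) - 19306) = 1/((32 + 2*61) - 19306) = 1/((32 + 122) - 19306) = 1/(154 - 19306) = 1/(-19152) = -1/19152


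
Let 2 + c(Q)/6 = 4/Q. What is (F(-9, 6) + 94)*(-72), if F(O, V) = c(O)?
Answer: -5712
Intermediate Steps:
c(Q) = -12 + 24/Q (c(Q) = -12 + 6*(4/Q) = -12 + 24/Q)
F(O, V) = -12 + 24/O
(F(-9, 6) + 94)*(-72) = ((-12 + 24/(-9)) + 94)*(-72) = ((-12 + 24*(-1/9)) + 94)*(-72) = ((-12 - 8/3) + 94)*(-72) = (-44/3 + 94)*(-72) = (238/3)*(-72) = -5712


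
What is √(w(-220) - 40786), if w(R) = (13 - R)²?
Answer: √13503 ≈ 116.20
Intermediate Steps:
√(w(-220) - 40786) = √((-13 - 220)² - 40786) = √((-233)² - 40786) = √(54289 - 40786) = √13503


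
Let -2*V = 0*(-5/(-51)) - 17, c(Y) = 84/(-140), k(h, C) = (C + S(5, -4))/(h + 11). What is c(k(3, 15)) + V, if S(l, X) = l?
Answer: 79/10 ≈ 7.9000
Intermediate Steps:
k(h, C) = (5 + C)/(11 + h) (k(h, C) = (C + 5)/(h + 11) = (5 + C)/(11 + h))
c(Y) = -⅗ (c(Y) = 84*(-1/140) = -⅗)
V = 17/2 (V = -(0*(-5/(-51)) - 17)/2 = -(0*(-5*(-1/51)) - 17)/2 = -(0*(5/51) - 17)/2 = -(0 - 17)/2 = -½*(-17) = 17/2 ≈ 8.5000)
c(k(3, 15)) + V = -⅗ + 17/2 = 79/10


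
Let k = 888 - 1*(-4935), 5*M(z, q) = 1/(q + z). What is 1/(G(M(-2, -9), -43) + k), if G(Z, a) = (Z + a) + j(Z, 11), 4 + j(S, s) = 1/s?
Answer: 55/317684 ≈ 0.00017313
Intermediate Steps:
j(S, s) = -4 + 1/s
M(z, q) = 1/(5*(q + z))
G(Z, a) = -43/11 + Z + a (G(Z, a) = (Z + a) + (-4 + 1/11) = (Z + a) - 43/11 = -43/11 + Z + a)
k = 5823 (k = 888 + 4935 = 5823)
1/(G(M(-2, -9), -43) + k) = 1/((-43/11 + 1/(5*(-9 - 2)) - 43) + 5823) = 1/((-43/11 + (1/5)/(-11) - 43) + 5823) = 1/((-43/11 + (1/5)*(-1/11) - 43) + 5823) = 1/((-43/11 - 1/55 - 43) + 5823) = 1/(-2581/55 + 5823) = 1/(317684/55) = 55/317684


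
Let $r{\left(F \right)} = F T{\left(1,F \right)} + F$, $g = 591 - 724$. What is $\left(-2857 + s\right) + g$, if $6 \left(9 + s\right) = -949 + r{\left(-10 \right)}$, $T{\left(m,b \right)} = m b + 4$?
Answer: $- \frac{18893}{6} \approx -3148.8$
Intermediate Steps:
$T{\left(m,b \right)} = 4 + b m$ ($T{\left(m,b \right)} = b m + 4 = 4 + b m$)
$g = -133$ ($g = 591 - 724 = -133$)
$r{\left(F \right)} = F + F \left(4 + F\right)$ ($r{\left(F \right)} = F \left(4 + F 1\right) + F = F \left(4 + F\right) + F = F + F \left(4 + F\right)$)
$s = - \frac{953}{6}$ ($s = -9 + \frac{-949 - 10 \left(5 - 10\right)}{6} = -9 + \frac{-949 - -50}{6} = -9 + \frac{-949 + 50}{6} = -9 + \frac{1}{6} \left(-899\right) = -9 - \frac{899}{6} = - \frac{953}{6} \approx -158.83$)
$\left(-2857 + s\right) + g = \left(-2857 - \frac{953}{6}\right) - 133 = - \frac{18095}{6} - 133 = - \frac{18893}{6}$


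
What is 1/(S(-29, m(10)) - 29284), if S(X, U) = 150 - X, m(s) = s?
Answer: -1/29105 ≈ -3.4358e-5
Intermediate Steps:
1/(S(-29, m(10)) - 29284) = 1/((150 - 1*(-29)) - 29284) = 1/((150 + 29) - 29284) = 1/(179 - 29284) = 1/(-29105) = -1/29105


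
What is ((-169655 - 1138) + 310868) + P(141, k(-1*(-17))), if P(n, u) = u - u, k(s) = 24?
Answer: 140075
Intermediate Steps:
P(n, u) = 0
((-169655 - 1138) + 310868) + P(141, k(-1*(-17))) = ((-169655 - 1138) + 310868) + 0 = (-170793 + 310868) + 0 = 140075 + 0 = 140075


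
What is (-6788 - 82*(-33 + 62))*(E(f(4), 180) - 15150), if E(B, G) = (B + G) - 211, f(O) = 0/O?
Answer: 139149046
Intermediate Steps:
f(O) = 0
E(B, G) = -211 + B + G
(-6788 - 82*(-33 + 62))*(E(f(4), 180) - 15150) = (-6788 - 82*(-33 + 62))*((-211 + 0 + 180) - 15150) = (-6788 - 82*29)*(-31 - 15150) = (-6788 - 2378)*(-15181) = -9166*(-15181) = 139149046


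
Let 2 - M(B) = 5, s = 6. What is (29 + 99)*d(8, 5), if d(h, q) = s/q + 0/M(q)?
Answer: 768/5 ≈ 153.60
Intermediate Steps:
M(B) = -3 (M(B) = 2 - 1*5 = 2 - 5 = -3)
d(h, q) = 6/q (d(h, q) = 6/q + 0/(-3) = 6/q + 0*(-⅓) = 6/q + 0 = 6/q)
(29 + 99)*d(8, 5) = (29 + 99)*(6/5) = 128*(6*(⅕)) = 128*(6/5) = 768/5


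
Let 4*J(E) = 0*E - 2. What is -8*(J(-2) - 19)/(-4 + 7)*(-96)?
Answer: -4992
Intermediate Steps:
J(E) = -½ (J(E) = (0*E - 2)/4 = (0 - 2)/4 = (¼)*(-2) = -½)
-8*(J(-2) - 19)/(-4 + 7)*(-96) = -8*(-½ - 19)/(-4 + 7)*(-96) = -(-156)/3*(-96) = -8*(-13/2)*(-96) = 52*(-96) = -4992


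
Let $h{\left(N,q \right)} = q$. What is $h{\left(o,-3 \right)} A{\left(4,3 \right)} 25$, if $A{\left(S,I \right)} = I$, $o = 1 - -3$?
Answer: $-225$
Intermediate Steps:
$o = 4$ ($o = 1 + 3 = 4$)
$h{\left(o,-3 \right)} A{\left(4,3 \right)} 25 = \left(-3\right) 3 \cdot 25 = \left(-9\right) 25 = -225$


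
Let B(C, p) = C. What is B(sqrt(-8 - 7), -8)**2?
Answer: -15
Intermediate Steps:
B(sqrt(-8 - 7), -8)**2 = (sqrt(-8 - 7))**2 = (sqrt(-15))**2 = (I*sqrt(15))**2 = -15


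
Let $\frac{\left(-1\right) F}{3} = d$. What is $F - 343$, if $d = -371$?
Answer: $770$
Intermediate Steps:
$F = 1113$ ($F = \left(-3\right) \left(-371\right) = 1113$)
$F - 343 = 1113 - 343 = 770$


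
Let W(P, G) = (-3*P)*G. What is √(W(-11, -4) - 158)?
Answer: I*√290 ≈ 17.029*I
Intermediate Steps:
W(P, G) = -3*G*P
√(W(-11, -4) - 158) = √(-3*(-4)*(-11) - 158) = √(-132 - 158) = √(-290) = I*√290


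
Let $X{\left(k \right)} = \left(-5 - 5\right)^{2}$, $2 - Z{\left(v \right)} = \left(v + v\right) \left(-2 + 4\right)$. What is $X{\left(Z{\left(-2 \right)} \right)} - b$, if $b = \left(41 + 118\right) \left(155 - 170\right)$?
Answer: $2485$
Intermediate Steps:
$Z{\left(v \right)} = 2 - 4 v$ ($Z{\left(v \right)} = 2 - \left(v + v\right) \left(-2 + 4\right) = 2 - 2 v 2 = 2 - 4 v$)
$b = -2385$ ($b = 159 \left(-15\right) = -2385$)
$X{\left(k \right)} = 100$ ($X{\left(k \right)} = \left(-10\right)^{2} = 100$)
$X{\left(Z{\left(-2 \right)} \right)} - b = 100 - -2385 = 100 + 2385 = 2485$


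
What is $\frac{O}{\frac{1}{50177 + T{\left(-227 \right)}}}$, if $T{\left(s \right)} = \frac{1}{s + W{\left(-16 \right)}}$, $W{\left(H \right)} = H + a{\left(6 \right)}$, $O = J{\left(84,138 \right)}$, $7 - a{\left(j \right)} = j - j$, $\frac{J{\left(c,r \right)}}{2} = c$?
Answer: $\frac{497354382}{59} \approx 8.4297 \cdot 10^{6}$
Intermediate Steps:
$J{\left(c,r \right)} = 2 c$
$a{\left(j \right)} = 7$ ($a{\left(j \right)} = 7 - \left(j - j\right) = 7 - 0 = 7 + 0 = 7$)
$O = 168$ ($O = 2 \cdot 84 = 168$)
$W{\left(H \right)} = 7 + H$ ($W{\left(H \right)} = H + 7 = 7 + H$)
$T{\left(s \right)} = \frac{1}{-9 + s}$ ($T{\left(s \right)} = \frac{1}{s + \left(7 - 16\right)} = \frac{1}{s - 9} = \frac{1}{-9 + s}$)
$\frac{O}{\frac{1}{50177 + T{\left(-227 \right)}}} = \frac{168}{\frac{1}{50177 + \frac{1}{-9 - 227}}} = \frac{168}{\frac{1}{50177 + \frac{1}{-236}}} = \frac{168}{\frac{1}{50177 - \frac{1}{236}}} = \frac{168}{\frac{1}{\frac{11841771}{236}}} = \frac{168}{\frac{236}{11841771}} = 168 \cdot \frac{11841771}{236} = \frac{497354382}{59}$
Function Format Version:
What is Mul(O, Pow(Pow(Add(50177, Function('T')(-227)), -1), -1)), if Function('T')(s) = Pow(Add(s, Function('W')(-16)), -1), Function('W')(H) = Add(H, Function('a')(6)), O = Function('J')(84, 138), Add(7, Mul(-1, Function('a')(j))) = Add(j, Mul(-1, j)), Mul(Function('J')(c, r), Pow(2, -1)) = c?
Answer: Rational(497354382, 59) ≈ 8.4297e+6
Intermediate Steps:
Function('J')(c, r) = Mul(2, c)
Function('a')(j) = 7 (Function('a')(j) = Add(7, Mul(-1, Add(j, Mul(-1, j)))) = Add(7, Mul(-1, 0)) = Add(7, 0) = 7)
O = 168 (O = Mul(2, 84) = 168)
Function('W')(H) = Add(7, H) (Function('W')(H) = Add(H, 7) = Add(7, H))
Function('T')(s) = Pow(Add(-9, s), -1) (Function('T')(s) = Pow(Add(s, Add(7, -16)), -1) = Pow(Add(s, -9), -1) = Pow(Add(-9, s), -1))
Mul(O, Pow(Pow(Add(50177, Function('T')(-227)), -1), -1)) = Mul(168, Pow(Pow(Add(50177, Pow(Add(-9, -227), -1)), -1), -1)) = Mul(168, Pow(Pow(Add(50177, Pow(-236, -1)), -1), -1)) = Mul(168, Pow(Pow(Add(50177, Rational(-1, 236)), -1), -1)) = Mul(168, Pow(Pow(Rational(11841771, 236), -1), -1)) = Mul(168, Pow(Rational(236, 11841771), -1)) = Mul(168, Rational(11841771, 236)) = Rational(497354382, 59)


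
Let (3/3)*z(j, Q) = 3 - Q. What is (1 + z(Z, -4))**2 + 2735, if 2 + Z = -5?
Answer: 2799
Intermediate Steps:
Z = -7 (Z = -2 - 5 = -7)
z(j, Q) = 3 - Q
(1 + z(Z, -4))**2 + 2735 = (1 + (3 - 1*(-4)))**2 + 2735 = (1 + (3 + 4))**2 + 2735 = (1 + 7)**2 + 2735 = 8**2 + 2735 = 64 + 2735 = 2799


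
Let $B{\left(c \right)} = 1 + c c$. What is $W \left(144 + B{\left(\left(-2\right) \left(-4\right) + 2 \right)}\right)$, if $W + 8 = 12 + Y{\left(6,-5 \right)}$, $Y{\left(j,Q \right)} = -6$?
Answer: $-490$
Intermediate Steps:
$W = -2$ ($W = -8 + \left(12 - 6\right) = -8 + 6 = -2$)
$B{\left(c \right)} = 1 + c^{2}$
$W \left(144 + B{\left(\left(-2\right) \left(-4\right) + 2 \right)}\right) = - 2 \left(144 + \left(1 + \left(\left(-2\right) \left(-4\right) + 2\right)^{2}\right)\right) = - 2 \left(144 + \left(1 + \left(8 + 2\right)^{2}\right)\right) = - 2 \left(144 + \left(1 + 10^{2}\right)\right) = - 2 \left(144 + \left(1 + 100\right)\right) = - 2 \left(144 + 101\right) = \left(-2\right) 245 = -490$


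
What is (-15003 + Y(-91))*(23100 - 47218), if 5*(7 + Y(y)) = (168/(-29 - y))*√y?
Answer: 362011180 - 65352*I*√91/5 ≈ 3.6201e+8 - 1.2468e+5*I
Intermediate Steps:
Y(y) = -7 + 168*√y/(5*(-29 - y)) (Y(y) = -7 + ((168/(-29 - y))*√y)/5 = -7 + (168*√y/(-29 - y))/5 = -7 + 168*√y/(5*(-29 - y)))
(-15003 + Y(-91))*(23100 - 47218) = (-15003 + 7*(-145 - 24*I*√91 - 5*(-91))/(5*(29 - 91)))*(23100 - 47218) = (-15003 + (7/5)*(-145 - 24*I*√91 + 455)/(-62))*(-24118) = (-15003 + (7/5)*(-1/62)*(-145 - 24*I*√91 + 455))*(-24118) = (-15003 + (7/5)*(-1/62)*(310 - 24*I*√91))*(-24118) = (-15003 + (-7 + 84*I*√91/155))*(-24118) = (-15010 + 84*I*√91/155)*(-24118) = 362011180 - 65352*I*√91/5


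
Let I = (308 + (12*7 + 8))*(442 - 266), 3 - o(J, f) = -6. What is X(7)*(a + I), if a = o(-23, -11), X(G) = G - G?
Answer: 0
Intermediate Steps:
X(G) = 0
o(J, f) = 9 (o(J, f) = 3 - 1*(-6) = 3 + 6 = 9)
a = 9
I = 70400 (I = (308 + (84 + 8))*176 = (308 + 92)*176 = 400*176 = 70400)
X(7)*(a + I) = 0*(9 + 70400) = 0*70409 = 0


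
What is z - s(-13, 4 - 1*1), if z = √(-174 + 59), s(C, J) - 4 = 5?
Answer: -9 + I*√115 ≈ -9.0 + 10.724*I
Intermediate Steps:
s(C, J) = 9 (s(C, J) = 4 + 5 = 9)
z = I*√115 (z = √(-115) = I*√115 ≈ 10.724*I)
z - s(-13, 4 - 1*1) = I*√115 - 1*9 = I*√115 - 9 = -9 + I*√115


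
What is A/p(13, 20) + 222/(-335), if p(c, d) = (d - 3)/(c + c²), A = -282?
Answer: -17197314/5695 ≈ -3019.7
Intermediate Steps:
p(c, d) = (-3 + d)/(c + c²)
A/p(13, 20) + 222/(-335) = -282*13*(1 + 13)/(-3 + 20) + 222/(-335) = -282/((1/13)*17/14) + 222*(-1/335) = -282/((1/13)*(1/14)*17) - 222/335 = -282/17/182 - 222/335 = -282*182/17 - 222/335 = -51324/17 - 222/335 = -17197314/5695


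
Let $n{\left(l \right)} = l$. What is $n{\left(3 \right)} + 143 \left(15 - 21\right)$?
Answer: $-855$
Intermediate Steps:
$n{\left(3 \right)} + 143 \left(15 - 21\right) = 3 + 143 \left(15 - 21\right) = 3 + 143 \left(-6\right) = 3 - 858 = -855$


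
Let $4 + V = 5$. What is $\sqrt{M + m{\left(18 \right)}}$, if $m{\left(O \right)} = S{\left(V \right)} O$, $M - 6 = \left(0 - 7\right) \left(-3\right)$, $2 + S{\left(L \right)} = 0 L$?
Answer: $3 i \approx 3.0 i$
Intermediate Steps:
$V = 1$ ($V = -4 + 5 = 1$)
$S{\left(L \right)} = -2$ ($S{\left(L \right)} = -2 + 0 L = -2 + 0 = -2$)
$M = 27$ ($M = 6 + \left(0 - 7\right) \left(-3\right) = 6 - -21 = 6 + 21 = 27$)
$m{\left(O \right)} = - 2 O$
$\sqrt{M + m{\left(18 \right)}} = \sqrt{27 - 36} = \sqrt{-9} = 3 i$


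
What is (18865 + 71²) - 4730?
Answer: 19176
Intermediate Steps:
(18865 + 71²) - 4730 = (18865 + 5041) - 4730 = 23906 - 4730 = 19176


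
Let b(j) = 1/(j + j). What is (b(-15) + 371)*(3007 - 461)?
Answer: 14167217/15 ≈ 9.4448e+5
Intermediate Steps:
b(j) = 1/(2*j)
(b(-15) + 371)*(3007 - 461) = ((1/2)/(-15) + 371)*(3007 - 461) = ((1/2)*(-1/15) + 371)*2546 = (-1/30 + 371)*2546 = (11129/30)*2546 = 14167217/15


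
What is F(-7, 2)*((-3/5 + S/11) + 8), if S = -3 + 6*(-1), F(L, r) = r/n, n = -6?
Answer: -362/165 ≈ -2.1939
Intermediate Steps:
F(L, r) = -r/6 (F(L, r) = r/(-6) = r*(-⅙) = -r/6)
S = -9 (S = -3 - 6 = -9)
F(-7, 2)*((-3/5 + S/11) + 8) = (-⅙*2)*((-3/5 - 9/11) + 8) = -((-3*⅕ - 9*1/11) + 8)/3 = -((-⅗ - 9/11) + 8)/3 = -(-78/55 + 8)/3 = -⅓*362/55 = -362/165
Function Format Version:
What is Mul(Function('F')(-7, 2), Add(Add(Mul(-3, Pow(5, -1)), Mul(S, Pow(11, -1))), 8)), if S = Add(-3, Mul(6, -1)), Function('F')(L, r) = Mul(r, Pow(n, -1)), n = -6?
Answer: Rational(-362, 165) ≈ -2.1939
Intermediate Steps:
Function('F')(L, r) = Mul(Rational(-1, 6), r) (Function('F')(L, r) = Mul(r, Pow(-6, -1)) = Mul(r, Rational(-1, 6)) = Mul(Rational(-1, 6), r))
S = -9 (S = Add(-3, -6) = -9)
Mul(Function('F')(-7, 2), Add(Add(Mul(-3, Pow(5, -1)), Mul(S, Pow(11, -1))), 8)) = Mul(Mul(Rational(-1, 6), 2), Add(Add(Mul(-3, Pow(5, -1)), Mul(-9, Pow(11, -1))), 8)) = Mul(Rational(-1, 3), Add(Add(Mul(-3, Rational(1, 5)), Mul(-9, Rational(1, 11))), 8)) = Mul(Rational(-1, 3), Add(Add(Rational(-3, 5), Rational(-9, 11)), 8)) = Mul(Rational(-1, 3), Add(Rational(-78, 55), 8)) = Mul(Rational(-1, 3), Rational(362, 55)) = Rational(-362, 165)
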